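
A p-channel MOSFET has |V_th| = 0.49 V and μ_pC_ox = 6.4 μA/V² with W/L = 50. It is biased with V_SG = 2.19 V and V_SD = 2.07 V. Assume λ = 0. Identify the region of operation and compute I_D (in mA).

k_p = μ_pC_ox · (W/L) = 0.32 mA/V².
V_ov = V_SG − |V_th| = 2.19 − 0.49 = 1.7 V.
Since V_SD = 2.07 V ≥ V_ov = 1.7 V, the device is in saturation.
I_D = ½ k_p V_ov² = 0.5 × 0.32 × 1.7² = 0.462 mA.

Saturation; I_D = 0.462 mA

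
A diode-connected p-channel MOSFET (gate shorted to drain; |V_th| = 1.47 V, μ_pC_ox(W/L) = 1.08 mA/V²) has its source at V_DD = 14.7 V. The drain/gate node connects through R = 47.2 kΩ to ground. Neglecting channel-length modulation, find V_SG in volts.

V_SG = 2.17 V

With gate tied to drain, V_SG = V_SD ≥ V_SG − |V_th|, so the device is in saturation.
KCL at the drain: ½ k_p (V_SG − |V_th|)² = (V_DD − V_SG)/R.
Let x = V_SG − 1.47. Then 25.5 x² + x − 13.23 = 0, giving x = 0.701 V (positive root), so V_SG = 2.17 V.
I_D = (V_DD − V_SG)/R = (14.7 − 2.17) / 47.2 = 0.265 mA.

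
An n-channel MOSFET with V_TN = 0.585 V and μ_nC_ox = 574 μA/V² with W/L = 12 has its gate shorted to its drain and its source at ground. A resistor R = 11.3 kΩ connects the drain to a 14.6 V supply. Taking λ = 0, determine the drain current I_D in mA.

With gate tied to drain, V_GS = V_DS ≥ V_GS − V_TN, so the device is in saturation.
k_n = μ_nC_ox · (W/L) = 6.888 mA/V².
KCL at the drain: ½ k_n (V_GS − V_TN)² = (V_DD − V_GS)/R.
Let x = V_GS − 0.585. Then 38.9 x² + x − 14.02 = 0, giving x = 0.587 V (positive root), so V_GS = 1.17 V.
I_D = (V_DD − V_GS)/R = (14.6 − 1.17) / 11.3 = 1.19 mA.

I_D = 1.19 mA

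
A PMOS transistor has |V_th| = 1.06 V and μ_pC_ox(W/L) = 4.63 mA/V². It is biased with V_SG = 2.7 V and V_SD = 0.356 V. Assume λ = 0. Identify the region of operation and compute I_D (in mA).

Triode; I_D = 2.41 mA

V_ov = V_SG − |V_th| = 2.7 − 1.06 = 1.64 V.
Since V_SD = 0.356 V < V_ov = 1.64 V, the device is in the triode region.
I_D = k_p [V_ov · V_SD − ½ V_SD²] = 4.63 × [1.64 × 0.356 − 0.5 × 0.356²] = 2.41 mA.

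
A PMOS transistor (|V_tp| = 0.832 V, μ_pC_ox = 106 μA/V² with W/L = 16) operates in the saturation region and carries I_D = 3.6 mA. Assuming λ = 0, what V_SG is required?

V_SG = 2.89 V

k_p = μ_pC_ox · (W/L) = 1.696 mA/V².
In saturation I_D = ½ k_p (V_SG − |V_tp|)², so V_SG − |V_tp| = √(2 I_D / k_p) = √(2 × 3.6 / 1.696) = 2.06 V.
V_SG = 0.832 + 2.06 = 2.89 V.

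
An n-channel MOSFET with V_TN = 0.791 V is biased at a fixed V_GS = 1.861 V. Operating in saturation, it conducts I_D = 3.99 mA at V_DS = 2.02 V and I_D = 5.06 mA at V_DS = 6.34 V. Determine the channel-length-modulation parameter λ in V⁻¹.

λ = 0.0710 V⁻¹

With V_GS fixed, I_D ∝ (1 + λ V_DS) in saturation, so I_D2/I_D1 = (1 + λ V_DS2)/(1 + λ V_DS1).
5.06/3.99 = 1.268 = (1 + 6.34 λ)/(1 + 2.02 λ).
Solving: λ (I_D1 V_DS2 − I_D2 V_DS1) = I_D2 − I_D1, so λ = (5.06 − 3.99) / (3.99 × 6.34 − 5.06 × 2.02) = 1.07 / 15.1 = 0.071 V⁻¹.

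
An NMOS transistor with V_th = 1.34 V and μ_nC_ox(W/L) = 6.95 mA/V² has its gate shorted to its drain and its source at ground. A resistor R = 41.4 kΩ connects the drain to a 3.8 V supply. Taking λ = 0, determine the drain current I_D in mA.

I_D = 0.0563 mA

With gate tied to drain, V_GS = V_DS ≥ V_GS − V_th, so the device is in saturation.
KCL at the drain: ½ k_n (V_GS − V_th)² = (V_DD − V_GS)/R.
Let x = V_GS − 1.34. Then 144 x² + x − 2.46 = 0, giving x = 0.127 V (positive root), so V_GS = 1.47 V.
I_D = (V_DD − V_GS)/R = (3.8 − 1.47) / 41.4 = 0.0563 mA.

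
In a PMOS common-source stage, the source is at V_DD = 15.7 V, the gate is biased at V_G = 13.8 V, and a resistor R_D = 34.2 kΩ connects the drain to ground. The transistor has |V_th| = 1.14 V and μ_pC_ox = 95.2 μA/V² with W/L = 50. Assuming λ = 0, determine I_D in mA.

I_D = 0.455 mA

V_SG = V_DD − V_G = 15.7 − 13.8 = 1.9 V, so V_ov = 1.9 − 1.14 = 0.76 V.
k_p = μ_pC_ox · (W/L) = 4.76 mA/V².
Assume saturation: I_D = ½ k_p V_ov² = 0.5 × 4.76 × 0.76² = 1.37 mA, giving V_SD = V_DD − I_D R_D = 15.7 − 1.37 × 34.2 = -31.3 V.
But -31.3 V < V_ov = 0.76 V, so the device is actually in triode.
In triode I_D = k_p[V_ov V_SD − ½ V_SD²] and I_D = (V_DD − V_SD)/R_D. Equating: 81.4 V_SD² − 124.7 V_SD + 15.7 = 0, giving V_SD = 0.138 V (the root below V_ov).
I_D = (15.7 − 0.138) / 34.2 = 0.455 mA.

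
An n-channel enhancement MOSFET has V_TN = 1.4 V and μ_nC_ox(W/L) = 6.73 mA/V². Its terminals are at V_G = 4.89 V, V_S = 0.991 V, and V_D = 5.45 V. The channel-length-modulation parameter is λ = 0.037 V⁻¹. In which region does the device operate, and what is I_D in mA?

Saturation; I_D = 24.5 mA

V_GS = V_G − V_S = 4.89 − 0.991 = 3.9 V; V_DS = V_D − V_S = 5.45 − 0.991 = 4.46 V.
V_ov = V_GS − V_TN = 3.9 − 1.4 = 2.5 V.
Since V_DS = 4.46 V ≥ V_ov = 2.5 V, the device is in saturation.
I_D = ½ k_n V_ov² (1 + λ V_DS) = 0.5 × 6.73 × 2.5² × (1 + 0.037 × 4.46) = 24.5 mA.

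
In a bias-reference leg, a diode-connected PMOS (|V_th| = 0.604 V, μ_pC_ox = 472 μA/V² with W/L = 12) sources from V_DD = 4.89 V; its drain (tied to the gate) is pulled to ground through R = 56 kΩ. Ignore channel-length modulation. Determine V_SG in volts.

V_SG = 0.765 V

With gate tied to drain, V_SG = V_SD ≥ V_SG − |V_th|, so the device is in saturation.
k_p = μ_pC_ox · (W/L) = 5.664 mA/V².
KCL at the drain: ½ k_p (V_SG − |V_th|)² = (V_DD − V_SG)/R.
Let x = V_SG − 0.604. Then 159 x² + x − 4.286 = 0, giving x = 0.161 V (positive root), so V_SG = 0.765 V.
I_D = (V_DD − V_SG)/R = (4.89 − 0.765) / 56 = 0.0737 mA.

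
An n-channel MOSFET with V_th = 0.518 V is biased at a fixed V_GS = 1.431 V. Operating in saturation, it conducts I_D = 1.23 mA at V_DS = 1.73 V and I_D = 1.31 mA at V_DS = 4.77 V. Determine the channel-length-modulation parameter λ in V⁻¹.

With V_GS fixed, I_D ∝ (1 + λ V_DS) in saturation, so I_D2/I_D1 = (1 + λ V_DS2)/(1 + λ V_DS1).
1.31/1.23 = 1.065 = (1 + 4.77 λ)/(1 + 1.73 λ).
Solving: λ (I_D1 V_DS2 − I_D2 V_DS1) = I_D2 − I_D1, so λ = (1.31 − 1.23) / (1.23 × 4.77 − 1.31 × 1.73) = 0.08 / 3.6 = 0.0222 V⁻¹.

λ = 0.0222 V⁻¹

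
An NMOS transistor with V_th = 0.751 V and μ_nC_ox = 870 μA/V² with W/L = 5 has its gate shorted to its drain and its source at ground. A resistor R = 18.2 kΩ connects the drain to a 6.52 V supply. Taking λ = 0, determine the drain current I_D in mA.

With gate tied to drain, V_GS = V_DS ≥ V_GS − V_th, so the device is in saturation.
k_n = μ_nC_ox · (W/L) = 4.35 mA/V².
KCL at the drain: ½ k_n (V_GS − V_th)² = (V_DD − V_GS)/R.
Let x = V_GS − 0.751. Then 39.6 x² + x − 5.769 = 0, giving x = 0.369 V (positive root), so V_GS = 1.12 V.
I_D = (V_DD − V_GS)/R = (6.52 − 1.12) / 18.2 = 0.297 mA.

I_D = 0.297 mA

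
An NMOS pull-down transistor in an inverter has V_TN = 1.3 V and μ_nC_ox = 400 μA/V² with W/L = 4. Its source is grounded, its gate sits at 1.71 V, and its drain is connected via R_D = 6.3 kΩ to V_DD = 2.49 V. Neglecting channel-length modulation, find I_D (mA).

V_GS = V_G = 1.71 V, so V_ov = 1.71 − 1.3 = 0.41 V.
k_n = μ_nC_ox · (W/L) = 1.6 mA/V².
Assume saturation: I_D = ½ k_n V_ov² = 0.5 × 1.6 × 0.41² = 0.134 mA, giving V_DS = V_DD − I_D R_D = 2.49 − 0.134 × 6.3 = 1.64 V.
V_DS = 1.64 V ≥ V_ov = 0.41 V, confirming saturation.

I_D = 0.134 mA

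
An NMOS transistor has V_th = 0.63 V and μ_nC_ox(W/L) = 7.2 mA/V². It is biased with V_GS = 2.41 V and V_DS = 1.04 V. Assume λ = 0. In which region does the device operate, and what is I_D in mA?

Triode; I_D = 9.43 mA

V_ov = V_GS − V_th = 2.41 − 0.63 = 1.78 V.
Since V_DS = 1.04 V < V_ov = 1.78 V, the device is in the triode region.
I_D = k_n [V_ov · V_DS − ½ V_DS²] = 7.2 × [1.78 × 1.04 − 0.5 × 1.04²] = 9.43 mA.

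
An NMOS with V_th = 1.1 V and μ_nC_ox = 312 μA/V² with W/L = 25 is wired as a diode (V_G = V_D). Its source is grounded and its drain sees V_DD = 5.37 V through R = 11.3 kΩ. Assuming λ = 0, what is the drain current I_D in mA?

With gate tied to drain, V_GS = V_DS ≥ V_GS − V_th, so the device is in saturation.
k_n = μ_nC_ox · (W/L) = 7.8 mA/V².
KCL at the drain: ½ k_n (V_GS − V_th)² = (V_DD − V_GS)/R.
Let x = V_GS − 1.1. Then 44.1 x² + x − 4.27 = 0, giving x = 0.3 V (positive root), so V_GS = 1.4 V.
I_D = (V_DD − V_GS)/R = (5.37 − 1.4) / 11.3 = 0.351 mA.

I_D = 0.351 mA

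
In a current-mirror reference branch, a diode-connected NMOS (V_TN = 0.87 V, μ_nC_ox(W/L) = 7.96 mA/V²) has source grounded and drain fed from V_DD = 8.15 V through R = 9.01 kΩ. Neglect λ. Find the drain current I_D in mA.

I_D = 0.760 mA

With gate tied to drain, V_GS = V_DS ≥ V_GS − V_TN, so the device is in saturation.
KCL at the drain: ½ k_n (V_GS − V_TN)² = (V_DD − V_GS)/R.
Let x = V_GS − 0.87. Then 35.9 x² + x − 7.28 = 0, giving x = 0.437 V (positive root), so V_GS = 1.31 V.
I_D = (V_DD − V_GS)/R = (8.15 − 1.31) / 9.01 = 0.76 mA.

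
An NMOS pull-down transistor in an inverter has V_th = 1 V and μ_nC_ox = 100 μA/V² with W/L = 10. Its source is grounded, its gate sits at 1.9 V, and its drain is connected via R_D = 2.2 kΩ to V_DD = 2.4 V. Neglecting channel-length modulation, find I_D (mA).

V_GS = V_G = 1.9 V, so V_ov = 1.9 − 1 = 0.9 V.
k_n = μ_nC_ox · (W/L) = 1 mA/V².
Assume saturation: I_D = ½ k_n V_ov² = 0.5 × 1 × 0.9² = 0.405 mA, giving V_DS = V_DD − I_D R_D = 2.4 − 0.405 × 2.2 = 1.51 V.
V_DS = 1.51 V ≥ V_ov = 0.9 V, confirming saturation.

I_D = 0.405 mA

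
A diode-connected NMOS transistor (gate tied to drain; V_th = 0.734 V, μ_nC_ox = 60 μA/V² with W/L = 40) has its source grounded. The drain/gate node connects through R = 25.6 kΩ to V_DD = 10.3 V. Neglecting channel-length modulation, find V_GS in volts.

With gate tied to drain, V_GS = V_DS ≥ V_GS − V_th, so the device is in saturation.
k_n = μ_nC_ox · (W/L) = 2.4 mA/V².
KCL at the drain: ½ k_n (V_GS − V_th)² = (V_DD − V_GS)/R.
Let x = V_GS − 0.734. Then 30.7 x² + x − 9.566 = 0, giving x = 0.542 V (positive root), so V_GS = 1.28 V.
I_D = (V_DD − V_GS)/R = (10.3 − 1.28) / 25.6 = 0.353 mA.

V_GS = 1.28 V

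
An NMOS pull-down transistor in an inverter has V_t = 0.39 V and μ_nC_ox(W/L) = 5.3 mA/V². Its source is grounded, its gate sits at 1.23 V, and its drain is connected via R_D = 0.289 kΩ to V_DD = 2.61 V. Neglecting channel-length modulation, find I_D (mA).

V_GS = V_G = 1.23 V, so V_ov = 1.23 − 0.39 = 0.84 V.
Assume saturation: I_D = ½ k_n V_ov² = 0.5 × 5.3 × 0.84² = 1.87 mA, giving V_DS = V_DD − I_D R_D = 2.61 − 1.87 × 0.289 = 2.07 V.
V_DS = 2.07 V ≥ V_ov = 0.84 V, confirming saturation.

I_D = 1.87 mA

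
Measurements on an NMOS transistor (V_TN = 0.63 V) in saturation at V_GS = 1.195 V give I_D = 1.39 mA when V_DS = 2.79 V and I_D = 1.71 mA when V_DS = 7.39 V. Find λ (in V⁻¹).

λ = 0.0582 V⁻¹

With V_GS fixed, I_D ∝ (1 + λ V_DS) in saturation, so I_D2/I_D1 = (1 + λ V_DS2)/(1 + λ V_DS1).
1.71/1.39 = 1.23 = (1 + 7.39 λ)/(1 + 2.79 λ).
Solving: λ (I_D1 V_DS2 − I_D2 V_DS1) = I_D2 − I_D1, so λ = (1.71 − 1.39) / (1.39 × 7.39 − 1.71 × 2.79) = 0.32 / 5.5 = 0.0582 V⁻¹.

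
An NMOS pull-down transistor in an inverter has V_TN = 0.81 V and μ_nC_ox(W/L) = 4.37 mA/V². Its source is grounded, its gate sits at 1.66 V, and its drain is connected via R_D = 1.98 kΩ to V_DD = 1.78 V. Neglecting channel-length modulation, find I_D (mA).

I_D = 0.776 mA

V_GS = V_G = 1.66 V, so V_ov = 1.66 − 0.81 = 0.85 V.
Assume saturation: I_D = ½ k_n V_ov² = 0.5 × 4.37 × 0.85² = 1.58 mA, giving V_DS = V_DD − I_D R_D = 1.78 − 1.58 × 1.98 = -1.35 V.
But -1.35 V < V_ov = 0.85 V, so the device is actually in triode.
In triode I_D = k_n[V_ov V_DS − ½ V_DS²] and I_D = (V_DD − V_DS)/R_D. Equating: 4.33 V_DS² − 8.355 V_DS + 1.78 = 0, giving V_DS = 0.244 V (the root below V_ov).
I_D = (1.78 − 0.244) / 1.98 = 0.776 mA.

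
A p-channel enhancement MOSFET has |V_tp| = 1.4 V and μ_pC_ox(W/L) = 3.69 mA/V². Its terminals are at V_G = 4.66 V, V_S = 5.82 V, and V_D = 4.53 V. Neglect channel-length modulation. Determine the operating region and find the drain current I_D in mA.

V_SG = V_S − V_G = 5.82 − 4.66 = 1.16 V; V_SD = V_S − V_D = 5.82 − 4.53 = 1.29 V.
V_SG = 1.16 V < |V_tp| = 1.4 V, so the transistor is in cutoff.

Cutoff; I_D = 0 mA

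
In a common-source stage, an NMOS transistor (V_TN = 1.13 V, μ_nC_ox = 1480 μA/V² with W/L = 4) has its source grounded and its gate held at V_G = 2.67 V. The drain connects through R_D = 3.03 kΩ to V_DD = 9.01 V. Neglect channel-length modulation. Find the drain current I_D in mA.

I_D = 2.86 mA

V_GS = V_G = 2.67 V, so V_ov = 2.67 − 1.13 = 1.54 V.
k_n = μ_nC_ox · (W/L) = 5.92 mA/V².
Assume saturation: I_D = ½ k_n V_ov² = 0.5 × 5.92 × 1.54² = 7.02 mA, giving V_DS = V_DD − I_D R_D = 9.01 − 7.02 × 3.03 = -12.3 V.
But -12.3 V < V_ov = 1.54 V, so the device is actually in triode.
In triode I_D = k_n[V_ov V_DS − ½ V_DS²] and I_D = (V_DD − V_DS)/R_D. Equating: 8.97 V_DS² − 28.62 V_DS + 9.01 = 0, giving V_DS = 0.354 V (the root below V_ov).
I_D = (9.01 − 0.354) / 3.03 = 2.86 mA.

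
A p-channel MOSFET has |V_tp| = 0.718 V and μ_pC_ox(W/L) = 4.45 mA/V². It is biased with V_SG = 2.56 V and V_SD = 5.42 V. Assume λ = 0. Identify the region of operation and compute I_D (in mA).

V_ov = V_SG − |V_tp| = 2.56 − 0.718 = 1.84 V.
Since V_SD = 5.42 V ≥ V_ov = 1.84 V, the device is in saturation.
I_D = ½ k_p V_ov² = 0.5 × 4.45 × 1.84² = 7.55 mA.

Saturation; I_D = 7.55 mA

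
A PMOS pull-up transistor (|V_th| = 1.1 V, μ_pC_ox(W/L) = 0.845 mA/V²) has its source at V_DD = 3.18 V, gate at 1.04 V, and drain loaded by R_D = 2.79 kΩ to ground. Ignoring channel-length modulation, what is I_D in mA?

I_D = 0.457 mA

V_SG = V_DD − V_G = 3.18 − 1.04 = 2.14 V, so V_ov = 2.14 − 1.1 = 1.04 V.
Assume saturation: I_D = ½ k_p V_ov² = 0.5 × 0.845 × 1.04² = 0.457 mA, giving V_SD = V_DD − I_D R_D = 3.18 − 0.457 × 2.79 = 1.91 V.
V_SD = 1.91 V ≥ V_ov = 1.04 V, confirming saturation.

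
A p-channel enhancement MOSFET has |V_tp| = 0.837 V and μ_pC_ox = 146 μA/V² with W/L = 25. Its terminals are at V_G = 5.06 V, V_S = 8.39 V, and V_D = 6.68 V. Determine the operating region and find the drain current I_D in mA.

Triode; I_D = 10.2 mA

V_SG = V_S − V_G = 8.39 − 5.06 = 3.33 V; V_SD = V_S − V_D = 8.39 − 6.68 = 1.71 V.
k_p = μ_pC_ox · (W/L) = 3.65 mA/V².
V_ov = V_SG − |V_tp| = 3.33 − 0.837 = 2.49 V.
Since V_SD = 1.71 V < V_ov = 2.49 V, the device is in the triode region.
I_D = k_p [V_ov · V_SD − ½ V_SD²] = 3.65 × [2.49 × 1.71 − 0.5 × 1.71²] = 10.2 mA.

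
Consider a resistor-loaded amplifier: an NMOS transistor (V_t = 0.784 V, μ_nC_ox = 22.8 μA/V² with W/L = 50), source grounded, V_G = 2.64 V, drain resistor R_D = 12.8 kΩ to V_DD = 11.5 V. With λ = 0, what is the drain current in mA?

V_GS = V_G = 2.64 V, so V_ov = 2.64 − 0.784 = 1.86 V.
k_n = μ_nC_ox · (W/L) = 1.14 mA/V².
Assume saturation: I_D = ½ k_n V_ov² = 0.5 × 1.14 × 1.86² = 1.96 mA, giving V_DS = V_DD − I_D R_D = 11.5 − 1.96 × 12.8 = -13.6 V.
But -13.6 V < V_ov = 1.86 V, so the device is actually in triode.
In triode I_D = k_n[V_ov V_DS − ½ V_DS²] and I_D = (V_DD − V_DS)/R_D. Equating: 7.3 V_DS² − 28.08 V_DS + 11.5 = 0, giving V_DS = 0.466 V (the root below V_ov).
I_D = (11.5 − 0.466) / 12.8 = 0.862 mA.

I_D = 0.862 mA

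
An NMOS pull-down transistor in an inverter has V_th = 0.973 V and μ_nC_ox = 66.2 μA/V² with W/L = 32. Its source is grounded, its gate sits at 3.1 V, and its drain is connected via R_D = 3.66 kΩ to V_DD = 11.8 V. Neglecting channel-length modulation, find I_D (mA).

I_D = 3.00 mA

V_GS = V_G = 3.1 V, so V_ov = 3.1 − 0.973 = 2.13 V.
k_n = μ_nC_ox · (W/L) = 2.118 mA/V².
Assume saturation: I_D = ½ k_n V_ov² = 0.5 × 2.118 × 2.13² = 4.79 mA, giving V_DS = V_DD − I_D R_D = 11.8 − 4.79 × 3.66 = -5.74 V.
But -5.74 V < V_ov = 2.13 V, so the device is actually in triode.
In triode I_D = k_n[V_ov V_DS − ½ V_DS²] and I_D = (V_DD − V_DS)/R_D. Equating: 3.88 V_DS² − 17.49 V_DS + 11.8 = 0, giving V_DS = 0.826 V (the root below V_ov).
I_D = (11.8 − 0.826) / 3.66 = 3 mA.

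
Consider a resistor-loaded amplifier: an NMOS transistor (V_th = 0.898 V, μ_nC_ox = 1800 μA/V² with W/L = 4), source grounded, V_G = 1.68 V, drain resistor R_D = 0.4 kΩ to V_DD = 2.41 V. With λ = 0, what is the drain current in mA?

V_GS = V_G = 1.68 V, so V_ov = 1.68 − 0.898 = 0.782 V.
k_n = μ_nC_ox · (W/L) = 7.2 mA/V².
Assume saturation: I_D = ½ k_n V_ov² = 0.5 × 7.2 × 0.782² = 2.2 mA, giving V_DS = V_DD − I_D R_D = 2.41 − 2.2 × 0.4 = 1.53 V.
V_DS = 1.53 V ≥ V_ov = 0.782 V, confirming saturation.

I_D = 2.20 mA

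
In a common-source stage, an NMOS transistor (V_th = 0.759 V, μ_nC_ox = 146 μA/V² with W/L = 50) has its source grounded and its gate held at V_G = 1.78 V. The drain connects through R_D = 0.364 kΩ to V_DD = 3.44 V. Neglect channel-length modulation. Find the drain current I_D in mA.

I_D = 3.80 mA

V_GS = V_G = 1.78 V, so V_ov = 1.78 − 0.759 = 1.02 V.
k_n = μ_nC_ox · (W/L) = 7.3 mA/V².
Assume saturation: I_D = ½ k_n V_ov² = 0.5 × 7.3 × 1.02² = 3.8 mA, giving V_DS = V_DD − I_D R_D = 3.44 − 3.8 × 0.364 = 2.06 V.
V_DS = 2.06 V ≥ V_ov = 1.02 V, confirming saturation.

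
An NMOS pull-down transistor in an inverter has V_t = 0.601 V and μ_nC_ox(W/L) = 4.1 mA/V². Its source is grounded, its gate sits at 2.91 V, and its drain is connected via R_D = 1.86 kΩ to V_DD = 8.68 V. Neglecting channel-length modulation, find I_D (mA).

V_GS = V_G = 2.91 V, so V_ov = 2.91 − 0.601 = 2.31 V.
Assume saturation: I_D = ½ k_n V_ov² = 0.5 × 4.1 × 2.31² = 10.9 mA, giving V_DS = V_DD − I_D R_D = 8.68 − 10.9 × 1.86 = -11.6 V.
But -11.6 V < V_ov = 2.31 V, so the device is actually in triode.
In triode I_D = k_n[V_ov V_DS − ½ V_DS²] and I_D = (V_DD − V_DS)/R_D. Equating: 3.81 V_DS² − 18.61 V_DS + 8.68 = 0, giving V_DS = 0.522 V (the root below V_ov).
I_D = (8.68 − 0.522) / 1.86 = 4.39 mA.

I_D = 4.39 mA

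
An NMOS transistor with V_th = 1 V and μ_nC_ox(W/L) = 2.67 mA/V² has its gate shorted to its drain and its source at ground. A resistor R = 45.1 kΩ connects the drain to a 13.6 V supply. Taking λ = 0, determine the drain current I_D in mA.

I_D = 0.269 mA

With gate tied to drain, V_GS = V_DS ≥ V_GS − V_th, so the device is in saturation.
KCL at the drain: ½ k_n (V_GS − V_th)² = (V_DD − V_GS)/R.
Let x = V_GS − 1. Then 60.2 x² + x − 12.6 = 0, giving x = 0.449 V (positive root), so V_GS = 1.45 V.
I_D = (V_DD − V_GS)/R = (13.6 − 1.45) / 45.1 = 0.269 mA.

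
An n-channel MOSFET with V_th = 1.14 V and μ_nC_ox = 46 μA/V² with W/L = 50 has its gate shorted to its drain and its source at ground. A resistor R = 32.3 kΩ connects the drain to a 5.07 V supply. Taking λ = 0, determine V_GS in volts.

With gate tied to drain, V_GS = V_DS ≥ V_GS − V_th, so the device is in saturation.
k_n = μ_nC_ox · (W/L) = 2.3 mA/V².
KCL at the drain: ½ k_n (V_GS − V_th)² = (V_DD − V_GS)/R.
Let x = V_GS − 1.14. Then 37.1 x² + x − 3.93 = 0, giving x = 0.312 V (positive root), so V_GS = 1.45 V.
I_D = (V_DD − V_GS)/R = (5.07 − 1.45) / 32.3 = 0.112 mA.

V_GS = 1.45 V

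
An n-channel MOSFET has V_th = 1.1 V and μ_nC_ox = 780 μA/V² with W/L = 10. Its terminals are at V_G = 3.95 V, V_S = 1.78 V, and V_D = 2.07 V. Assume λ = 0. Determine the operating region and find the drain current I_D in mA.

V_GS = V_G − V_S = 3.95 − 1.78 = 2.17 V; V_DS = V_D − V_S = 2.07 − 1.78 = 0.29 V.
k_n = μ_nC_ox · (W/L) = 7.8 mA/V².
V_ov = V_GS − V_th = 2.17 − 1.1 = 1.07 V.
Since V_DS = 0.29 V < V_ov = 1.07 V, the device is in the triode region.
I_D = k_n [V_ov · V_DS − ½ V_DS²] = 7.8 × [1.07 × 0.29 − 0.5 × 0.29²] = 2.09 mA.

Triode; I_D = 2.09 mA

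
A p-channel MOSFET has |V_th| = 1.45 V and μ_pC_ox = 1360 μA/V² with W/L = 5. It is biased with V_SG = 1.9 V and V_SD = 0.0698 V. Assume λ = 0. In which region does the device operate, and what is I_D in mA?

k_p = μ_pC_ox · (W/L) = 6.8 mA/V².
V_ov = V_SG − |V_th| = 1.9 − 1.45 = 0.45 V.
Since V_SD = 0.0698 V < V_ov = 0.45 V, the device is in the triode region.
I_D = k_p [V_ov · V_SD − ½ V_SD²] = 6.8 × [0.45 × 0.0698 − 0.5 × 0.0698²] = 0.197 mA.

Triode; I_D = 0.197 mA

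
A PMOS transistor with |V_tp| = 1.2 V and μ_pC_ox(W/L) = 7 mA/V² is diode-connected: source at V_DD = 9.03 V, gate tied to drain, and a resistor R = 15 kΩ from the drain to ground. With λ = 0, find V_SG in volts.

V_SG = 1.58 V

With gate tied to drain, V_SG = V_SD ≥ V_SG − |V_tp|, so the device is in saturation.
KCL at the drain: ½ k_p (V_SG − |V_tp|)² = (V_DD − V_SG)/R.
Let x = V_SG − 1.2. Then 52.5 x² + x − 7.83 = 0, giving x = 0.377 V (positive root), so V_SG = 1.58 V.
I_D = (V_DD − V_SG)/R = (9.03 − 1.58) / 15 = 0.497 mA.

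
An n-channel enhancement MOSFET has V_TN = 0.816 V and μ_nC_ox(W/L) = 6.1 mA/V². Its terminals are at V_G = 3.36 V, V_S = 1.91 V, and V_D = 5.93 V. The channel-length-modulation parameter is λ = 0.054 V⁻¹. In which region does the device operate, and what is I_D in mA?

V_GS = V_G − V_S = 3.36 − 1.91 = 1.45 V; V_DS = V_D − V_S = 5.93 − 1.91 = 4.02 V.
V_ov = V_GS − V_TN = 1.45 − 0.816 = 0.634 V.
Since V_DS = 4.02 V ≥ V_ov = 0.634 V, the device is in saturation.
I_D = ½ k_n V_ov² (1 + λ V_DS) = 0.5 × 6.1 × 0.634² × (1 + 0.054 × 4.02) = 1.49 mA.

Saturation; I_D = 1.49 mA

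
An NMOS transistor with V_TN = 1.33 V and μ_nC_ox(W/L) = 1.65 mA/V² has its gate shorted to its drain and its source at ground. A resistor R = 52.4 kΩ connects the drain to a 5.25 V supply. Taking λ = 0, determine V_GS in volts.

With gate tied to drain, V_GS = V_DS ≥ V_GS − V_TN, so the device is in saturation.
KCL at the drain: ½ k_n (V_GS − V_TN)² = (V_DD − V_GS)/R.
Let x = V_GS − 1.33. Then 43.2 x² + x − 3.92 = 0, giving x = 0.29 V (positive root), so V_GS = 1.62 V.
I_D = (V_DD − V_GS)/R = (5.25 − 1.62) / 52.4 = 0.0693 mA.

V_GS = 1.62 V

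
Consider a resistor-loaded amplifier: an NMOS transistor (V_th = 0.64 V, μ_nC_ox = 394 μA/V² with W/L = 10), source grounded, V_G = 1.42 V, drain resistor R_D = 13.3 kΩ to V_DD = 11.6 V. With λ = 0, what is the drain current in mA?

V_GS = V_G = 1.42 V, so V_ov = 1.42 − 0.64 = 0.78 V.
k_n = μ_nC_ox · (W/L) = 3.94 mA/V².
Assume saturation: I_D = ½ k_n V_ov² = 0.5 × 3.94 × 0.78² = 1.2 mA, giving V_DS = V_DD − I_D R_D = 11.6 − 1.2 × 13.3 = -4.34 V.
But -4.34 V < V_ov = 0.78 V, so the device is actually in triode.
In triode I_D = k_n[V_ov V_DS − ½ V_DS²] and I_D = (V_DD − V_DS)/R_D. Equating: 26.2 V_DS² − 41.87 V_DS + 11.6 = 0, giving V_DS = 0.357 V (the root below V_ov).
I_D = (11.6 − 0.357) / 13.3 = 0.845 mA.

I_D = 0.845 mA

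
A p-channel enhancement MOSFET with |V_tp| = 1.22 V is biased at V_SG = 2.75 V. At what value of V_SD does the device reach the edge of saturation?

The boundary between triode and saturation is V_SD = V_SG − |V_tp| = V_ov.
V_ov = 2.75 − 1.22 = 1.53 V.

V_SD,sat = 1.53 V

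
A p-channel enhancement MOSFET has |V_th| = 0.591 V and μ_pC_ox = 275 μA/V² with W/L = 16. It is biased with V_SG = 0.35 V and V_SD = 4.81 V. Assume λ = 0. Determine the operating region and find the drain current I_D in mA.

V_SG = 0.35 V < |V_th| = 0.591 V, so the transistor is in cutoff.

Cutoff; I_D = 0 mA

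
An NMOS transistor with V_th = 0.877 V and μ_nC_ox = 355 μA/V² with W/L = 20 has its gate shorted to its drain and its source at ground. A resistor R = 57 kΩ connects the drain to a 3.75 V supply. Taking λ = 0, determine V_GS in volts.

With gate tied to drain, V_GS = V_DS ≥ V_GS − V_th, so the device is in saturation.
k_n = μ_nC_ox · (W/L) = 7.1 mA/V².
KCL at the drain: ½ k_n (V_GS − V_th)² = (V_DD − V_GS)/R.
Let x = V_GS − 0.877. Then 202 x² + x − 2.873 = 0, giving x = 0.117 V (positive root), so V_GS = 0.994 V.
I_D = (V_DD − V_GS)/R = (3.75 − 0.994) / 57 = 0.0484 mA.

V_GS = 0.994 V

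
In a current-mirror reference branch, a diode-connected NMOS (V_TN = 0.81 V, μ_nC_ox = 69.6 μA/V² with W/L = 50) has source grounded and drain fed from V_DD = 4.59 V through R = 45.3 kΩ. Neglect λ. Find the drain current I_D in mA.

I_D = 0.0787 mA

With gate tied to drain, V_GS = V_DS ≥ V_GS − V_TN, so the device is in saturation.
k_n = μ_nC_ox · (W/L) = 3.48 mA/V².
KCL at the drain: ½ k_n (V_GS − V_TN)² = (V_DD − V_GS)/R.
Let x = V_GS − 0.81. Then 78.8 x² + x − 3.78 = 0, giving x = 0.213 V (positive root), so V_GS = 1.02 V.
I_D = (V_DD − V_GS)/R = (4.59 − 1.02) / 45.3 = 0.0787 mA.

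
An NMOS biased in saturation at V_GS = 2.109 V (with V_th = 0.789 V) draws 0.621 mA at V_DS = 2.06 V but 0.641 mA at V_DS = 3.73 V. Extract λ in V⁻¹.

With V_GS fixed, I_D ∝ (1 + λ V_DS) in saturation, so I_D2/I_D1 = (1 + λ V_DS2)/(1 + λ V_DS1).
0.641/0.621 = 1.032 = (1 + 3.73 λ)/(1 + 2.06 λ).
Solving: λ (I_D1 V_DS2 − I_D2 V_DS1) = I_D2 − I_D1, so λ = (0.641 − 0.621) / (0.621 × 3.73 − 0.641 × 2.06) = 0.02 / 0.996 = 0.0201 V⁻¹.

λ = 0.0201 V⁻¹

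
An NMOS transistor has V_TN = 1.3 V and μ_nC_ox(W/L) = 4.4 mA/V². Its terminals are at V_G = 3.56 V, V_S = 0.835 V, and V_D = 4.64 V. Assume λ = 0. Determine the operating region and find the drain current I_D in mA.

Saturation; I_D = 4.47 mA

V_GS = V_G − V_S = 3.56 − 0.835 = 2.73 V; V_DS = V_D − V_S = 4.64 − 0.835 = 3.8 V.
V_ov = V_GS − V_TN = 2.73 − 1.3 = 1.43 V.
Since V_DS = 3.8 V ≥ V_ov = 1.43 V, the device is in saturation.
I_D = ½ k_n V_ov² = 0.5 × 4.4 × 1.43² = 4.47 mA.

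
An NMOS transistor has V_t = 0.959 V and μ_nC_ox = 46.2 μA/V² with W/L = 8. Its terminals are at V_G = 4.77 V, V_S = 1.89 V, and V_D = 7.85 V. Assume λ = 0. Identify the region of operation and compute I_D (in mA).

Saturation; I_D = 0.682 mA

V_GS = V_G − V_S = 4.77 − 1.89 = 2.88 V; V_DS = V_D − V_S = 7.85 − 1.89 = 5.96 V.
k_n = μ_nC_ox · (W/L) = 0.3696 mA/V².
V_ov = V_GS − V_t = 2.88 − 0.959 = 1.92 V.
Since V_DS = 5.96 V ≥ V_ov = 1.92 V, the device is in saturation.
I_D = ½ k_n V_ov² = 0.5 × 0.3696 × 1.92² = 0.682 mA.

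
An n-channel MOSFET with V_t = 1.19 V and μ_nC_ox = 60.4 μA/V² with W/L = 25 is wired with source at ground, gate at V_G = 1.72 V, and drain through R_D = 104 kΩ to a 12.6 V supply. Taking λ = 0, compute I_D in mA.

V_GS = V_G = 1.72 V, so V_ov = 1.72 − 1.19 = 0.53 V.
k_n = μ_nC_ox · (W/L) = 1.51 mA/V².
Assume saturation: I_D = ½ k_n V_ov² = 0.5 × 1.51 × 0.53² = 0.212 mA, giving V_DS = V_DD − I_D R_D = 12.6 − 0.212 × 104 = -9.46 V.
But -9.46 V < V_ov = 0.53 V, so the device is actually in triode.
In triode I_D = k_n[V_ov V_DS − ½ V_DS²] and I_D = (V_DD − V_DS)/R_D. Equating: 78.5 V_DS² − 84.23 V_DS + 12.6 = 0, giving V_DS = 0.18 V (the root below V_ov).
I_D = (12.6 − 0.18) / 104 = 0.119 mA.

I_D = 0.119 mA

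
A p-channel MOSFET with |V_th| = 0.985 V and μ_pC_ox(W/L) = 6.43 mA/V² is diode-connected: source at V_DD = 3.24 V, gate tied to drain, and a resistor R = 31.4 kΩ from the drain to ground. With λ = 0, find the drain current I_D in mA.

With gate tied to drain, V_SG = V_SD ≥ V_SG − |V_th|, so the device is in saturation.
KCL at the drain: ½ k_p (V_SG − |V_th|)² = (V_DD − V_SG)/R.
Let x = V_SG − 0.985. Then 101 x² + x − 2.255 = 0, giving x = 0.145 V (positive root), so V_SG = 1.13 V.
I_D = (V_DD − V_SG)/R = (3.24 − 1.13) / 31.4 = 0.0672 mA.

I_D = 0.0672 mA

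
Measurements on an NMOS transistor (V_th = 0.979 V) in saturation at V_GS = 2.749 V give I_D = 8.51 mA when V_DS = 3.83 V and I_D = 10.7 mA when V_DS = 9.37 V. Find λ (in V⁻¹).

λ = 0.0565 V⁻¹

With V_GS fixed, I_D ∝ (1 + λ V_DS) in saturation, so I_D2/I_D1 = (1 + λ V_DS2)/(1 + λ V_DS1).
10.7/8.51 = 1.257 = (1 + 9.37 λ)/(1 + 3.83 λ).
Solving: λ (I_D1 V_DS2 − I_D2 V_DS1) = I_D2 − I_D1, so λ = (10.7 − 8.51) / (8.51 × 9.37 − 10.7 × 3.83) = 2.19 / 38.8 = 0.0565 V⁻¹.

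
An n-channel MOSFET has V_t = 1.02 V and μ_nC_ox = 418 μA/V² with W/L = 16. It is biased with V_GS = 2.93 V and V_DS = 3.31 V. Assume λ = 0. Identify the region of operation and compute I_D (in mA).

Saturation; I_D = 12.2 mA

k_n = μ_nC_ox · (W/L) = 6.688 mA/V².
V_ov = V_GS − V_t = 2.93 − 1.02 = 1.91 V.
Since V_DS = 3.31 V ≥ V_ov = 1.91 V, the device is in saturation.
I_D = ½ k_n V_ov² = 0.5 × 6.688 × 1.91² = 12.2 mA.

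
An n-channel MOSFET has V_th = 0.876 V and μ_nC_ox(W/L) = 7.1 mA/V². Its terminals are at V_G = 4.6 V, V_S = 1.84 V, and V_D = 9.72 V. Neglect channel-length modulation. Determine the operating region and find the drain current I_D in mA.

V_GS = V_G − V_S = 4.6 − 1.84 = 2.76 V; V_DS = V_D − V_S = 9.72 − 1.84 = 7.88 V.
V_ov = V_GS − V_th = 2.76 − 0.876 = 1.88 V.
Since V_DS = 7.88 V ≥ V_ov = 1.88 V, the device is in saturation.
I_D = ½ k_n V_ov² = 0.5 × 7.1 × 1.88² = 12.6 mA.

Saturation; I_D = 12.6 mA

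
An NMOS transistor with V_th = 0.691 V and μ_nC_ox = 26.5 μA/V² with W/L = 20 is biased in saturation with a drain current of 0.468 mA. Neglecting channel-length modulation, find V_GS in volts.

V_GS = 2.02 V

k_n = μ_nC_ox · (W/L) = 0.53 mA/V².
In saturation I_D = ½ k_n (V_GS − V_th)², so V_GS − V_th = √(2 I_D / k_n) = √(2 × 0.468 / 0.53) = 1.33 V.
V_GS = 0.691 + 1.33 = 2.02 V.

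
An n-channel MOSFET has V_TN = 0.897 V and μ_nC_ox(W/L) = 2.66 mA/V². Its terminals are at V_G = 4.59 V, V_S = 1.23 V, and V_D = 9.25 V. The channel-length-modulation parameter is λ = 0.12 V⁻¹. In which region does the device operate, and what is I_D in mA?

Saturation; I_D = 15.8 mA

V_GS = V_G − V_S = 4.59 − 1.23 = 3.36 V; V_DS = V_D − V_S = 9.25 − 1.23 = 8.02 V.
V_ov = V_GS − V_TN = 3.36 − 0.897 = 2.46 V.
Since V_DS = 8.02 V ≥ V_ov = 2.46 V, the device is in saturation.
I_D = ½ k_n V_ov² (1 + λ V_DS) = 0.5 × 2.66 × 2.46² × (1 + 0.12 × 8.02) = 15.8 mA.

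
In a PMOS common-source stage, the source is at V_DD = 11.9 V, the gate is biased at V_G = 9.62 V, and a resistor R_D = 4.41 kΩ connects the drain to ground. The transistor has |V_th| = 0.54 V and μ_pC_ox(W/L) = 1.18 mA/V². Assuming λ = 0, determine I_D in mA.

V_SG = V_DD − V_G = 11.9 − 9.62 = 2.28 V, so V_ov = 2.28 − 0.54 = 1.74 V.
Assume saturation: I_D = ½ k_p V_ov² = 0.5 × 1.18 × 1.74² = 1.79 mA, giving V_SD = V_DD − I_D R_D = 11.9 − 1.79 × 4.41 = 4.02 V.
V_SD = 4.02 V ≥ V_ov = 1.74 V, confirming saturation.

I_D = 1.79 mA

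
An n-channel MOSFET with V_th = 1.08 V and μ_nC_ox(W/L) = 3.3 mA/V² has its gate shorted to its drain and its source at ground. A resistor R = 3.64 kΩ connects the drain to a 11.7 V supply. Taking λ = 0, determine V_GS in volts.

V_GS = 2.33 V

With gate tied to drain, V_GS = V_DS ≥ V_GS − V_th, so the device is in saturation.
KCL at the drain: ½ k_n (V_GS − V_th)² = (V_DD − V_GS)/R.
Let x = V_GS − 1.08. Then 6.01 x² + x − 10.62 = 0, giving x = 1.25 V (positive root), so V_GS = 2.33 V.
I_D = (V_DD − V_GS)/R = (11.7 − 2.33) / 3.64 = 2.57 mA.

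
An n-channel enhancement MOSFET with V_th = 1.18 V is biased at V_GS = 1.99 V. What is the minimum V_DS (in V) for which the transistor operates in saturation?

The boundary between triode and saturation is V_DS = V_GS − V_th = V_ov.
V_ov = 1.99 − 1.18 = 0.81 V.

V_DS,sat = 0.810 V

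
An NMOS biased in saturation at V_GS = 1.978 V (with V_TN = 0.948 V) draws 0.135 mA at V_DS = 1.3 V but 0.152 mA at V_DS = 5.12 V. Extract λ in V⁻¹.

λ = 0.0344 V⁻¹

With V_GS fixed, I_D ∝ (1 + λ V_DS) in saturation, so I_D2/I_D1 = (1 + λ V_DS2)/(1 + λ V_DS1).
0.152/0.135 = 1.126 = (1 + 5.12 λ)/(1 + 1.3 λ).
Solving: λ (I_D1 V_DS2 − I_D2 V_DS1) = I_D2 − I_D1, so λ = (0.152 − 0.135) / (0.135 × 5.12 − 0.152 × 1.3) = 0.017 / 0.494 = 0.0344 V⁻¹.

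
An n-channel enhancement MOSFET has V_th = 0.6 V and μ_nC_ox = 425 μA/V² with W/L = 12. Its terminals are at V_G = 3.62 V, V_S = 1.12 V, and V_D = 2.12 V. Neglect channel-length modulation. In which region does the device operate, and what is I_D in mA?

V_GS = V_G − V_S = 3.62 − 1.12 = 2.5 V; V_DS = V_D − V_S = 2.12 − 1.12 = 1 V.
k_n = μ_nC_ox · (W/L) = 5.1 mA/V².
V_ov = V_GS − V_th = 2.5 − 0.6 = 1.9 V.
Since V_DS = 1 V < V_ov = 1.9 V, the device is in the triode region.
I_D = k_n [V_ov · V_DS − ½ V_DS²] = 5.1 × [1.9 × 1 − 0.5 × 1²] = 7.14 mA.

Triode; I_D = 7.14 mA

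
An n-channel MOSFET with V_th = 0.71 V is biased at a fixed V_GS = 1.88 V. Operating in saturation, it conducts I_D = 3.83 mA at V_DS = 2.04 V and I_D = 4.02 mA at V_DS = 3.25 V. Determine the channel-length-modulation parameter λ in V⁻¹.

λ = 0.0447 V⁻¹

With V_GS fixed, I_D ∝ (1 + λ V_DS) in saturation, so I_D2/I_D1 = (1 + λ V_DS2)/(1 + λ V_DS1).
4.02/3.83 = 1.05 = (1 + 3.25 λ)/(1 + 2.04 λ).
Solving: λ (I_D1 V_DS2 − I_D2 V_DS1) = I_D2 − I_D1, so λ = (4.02 − 3.83) / (3.83 × 3.25 − 4.02 × 2.04) = 0.19 / 4.25 = 0.0447 V⁻¹.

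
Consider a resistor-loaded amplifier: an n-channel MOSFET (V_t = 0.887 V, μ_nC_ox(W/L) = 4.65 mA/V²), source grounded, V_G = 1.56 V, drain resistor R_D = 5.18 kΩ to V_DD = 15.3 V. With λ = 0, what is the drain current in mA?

V_GS = V_G = 1.56 V, so V_ov = 1.56 − 0.887 = 0.673 V.
Assume saturation: I_D = ½ k_n V_ov² = 0.5 × 4.65 × 0.673² = 1.05 mA, giving V_DS = V_DD − I_D R_D = 15.3 − 1.05 × 5.18 = 9.85 V.
V_DS = 9.85 V ≥ V_ov = 0.673 V, confirming saturation.

I_D = 1.05 mA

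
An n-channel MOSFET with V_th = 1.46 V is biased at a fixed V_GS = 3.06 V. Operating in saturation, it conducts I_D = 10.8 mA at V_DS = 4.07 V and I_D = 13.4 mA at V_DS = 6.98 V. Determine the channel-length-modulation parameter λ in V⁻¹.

With V_GS fixed, I_D ∝ (1 + λ V_DS) in saturation, so I_D2/I_D1 = (1 + λ V_DS2)/(1 + λ V_DS1).
13.4/10.8 = 1.241 = (1 + 6.98 λ)/(1 + 4.07 λ).
Solving: λ (I_D1 V_DS2 − I_D2 V_DS1) = I_D2 − I_D1, so λ = (13.4 − 10.8) / (10.8 × 6.98 − 13.4 × 4.07) = 2.6 / 20.8 = 0.125 V⁻¹.

λ = 0.125 V⁻¹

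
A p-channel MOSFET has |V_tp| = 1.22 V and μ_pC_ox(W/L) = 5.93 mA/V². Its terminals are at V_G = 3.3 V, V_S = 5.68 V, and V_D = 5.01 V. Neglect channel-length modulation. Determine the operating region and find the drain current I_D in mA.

V_SG = V_S − V_G = 5.68 − 3.3 = 2.38 V; V_SD = V_S − V_D = 5.68 − 5.01 = 0.67 V.
V_ov = V_SG − |V_tp| = 2.38 − 1.22 = 1.16 V.
Since V_SD = 0.67 V < V_ov = 1.16 V, the device is in the triode region.
I_D = k_p [V_ov · V_SD − ½ V_SD²] = 5.93 × [1.16 × 0.67 − 0.5 × 0.67²] = 3.28 mA.

Triode; I_D = 3.28 mA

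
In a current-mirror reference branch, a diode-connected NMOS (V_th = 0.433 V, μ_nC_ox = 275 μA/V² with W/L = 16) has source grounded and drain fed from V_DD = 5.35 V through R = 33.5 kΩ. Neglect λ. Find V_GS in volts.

V_GS = 0.685 V

With gate tied to drain, V_GS = V_DS ≥ V_GS − V_th, so the device is in saturation.
k_n = μ_nC_ox · (W/L) = 4.4 mA/V².
KCL at the drain: ½ k_n (V_GS − V_th)² = (V_DD − V_GS)/R.
Let x = V_GS − 0.433. Then 73.7 x² + x − 4.917 = 0, giving x = 0.252 V (positive root), so V_GS = 0.685 V.
I_D = (V_DD − V_GS)/R = (5.35 − 0.685) / 33.5 = 0.139 mA.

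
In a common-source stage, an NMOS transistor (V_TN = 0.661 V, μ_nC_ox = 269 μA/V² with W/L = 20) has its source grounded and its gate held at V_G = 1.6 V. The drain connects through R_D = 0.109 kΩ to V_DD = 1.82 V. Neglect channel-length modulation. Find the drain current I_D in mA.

I_D = 2.37 mA

V_GS = V_G = 1.6 V, so V_ov = 1.6 − 0.661 = 0.939 V.
k_n = μ_nC_ox · (W/L) = 5.38 mA/V².
Assume saturation: I_D = ½ k_n V_ov² = 0.5 × 5.38 × 0.939² = 2.37 mA, giving V_DS = V_DD − I_D R_D = 1.82 − 2.37 × 0.109 = 1.56 V.
V_DS = 1.56 V ≥ V_ov = 0.939 V, confirming saturation.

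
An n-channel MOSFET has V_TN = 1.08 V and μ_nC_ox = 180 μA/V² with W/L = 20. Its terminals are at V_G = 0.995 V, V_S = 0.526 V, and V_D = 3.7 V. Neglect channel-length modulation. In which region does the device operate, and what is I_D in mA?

V_GS = V_G − V_S = 0.995 − 0.526 = 0.469 V; V_DS = V_D − V_S = 3.7 − 0.526 = 3.17 V.
V_GS = 0.469 V < V_TN = 1.08 V, so the transistor is in cutoff.

Cutoff; I_D = 0 mA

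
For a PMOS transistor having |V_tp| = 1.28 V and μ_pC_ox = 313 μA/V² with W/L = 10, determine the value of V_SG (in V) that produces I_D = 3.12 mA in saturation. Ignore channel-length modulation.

k_p = μ_pC_ox · (W/L) = 3.13 mA/V².
In saturation I_D = ½ k_p (V_SG − |V_tp|)², so V_SG − |V_tp| = √(2 I_D / k_p) = √(2 × 3.12 / 3.13) = 1.41 V.
V_SG = 1.28 + 1.41 = 2.69 V.

V_SG = 2.69 V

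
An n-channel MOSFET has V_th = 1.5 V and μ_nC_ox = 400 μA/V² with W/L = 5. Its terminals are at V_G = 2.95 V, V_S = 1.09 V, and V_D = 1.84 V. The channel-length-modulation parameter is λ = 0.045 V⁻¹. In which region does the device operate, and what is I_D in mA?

V_GS = V_G − V_S = 2.95 − 1.09 = 1.86 V; V_DS = V_D − V_S = 1.84 − 1.09 = 0.75 V.
k_n = μ_nC_ox · (W/L) = 2 mA/V².
V_ov = V_GS − V_th = 1.86 − 1.5 = 0.36 V.
Since V_DS = 0.75 V ≥ V_ov = 0.36 V, the device is in saturation.
I_D = ½ k_n V_ov² (1 + λ V_DS) = 0.5 × 2 × 0.36² × (1 + 0.045 × 0.75) = 0.134 mA.

Saturation; I_D = 0.134 mA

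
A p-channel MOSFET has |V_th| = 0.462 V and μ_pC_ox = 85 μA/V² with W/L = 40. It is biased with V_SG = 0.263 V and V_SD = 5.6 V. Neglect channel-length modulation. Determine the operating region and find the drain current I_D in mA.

Cutoff; I_D = 0 mA

V_SG = 0.263 V < |V_th| = 0.462 V, so the transistor is in cutoff.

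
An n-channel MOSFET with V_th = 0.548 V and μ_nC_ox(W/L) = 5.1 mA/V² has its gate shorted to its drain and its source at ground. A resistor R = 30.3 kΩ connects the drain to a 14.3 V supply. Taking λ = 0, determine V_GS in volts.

With gate tied to drain, V_GS = V_DS ≥ V_GS − V_th, so the device is in saturation.
KCL at the drain: ½ k_n (V_GS − V_th)² = (V_DD − V_GS)/R.
Let x = V_GS − 0.548. Then 77.3 x² + x − 13.75 = 0, giving x = 0.415 V (positive root), so V_GS = 0.963 V.
I_D = (V_DD − V_GS)/R = (14.3 − 0.963) / 30.3 = 0.44 mA.

V_GS = 0.963 V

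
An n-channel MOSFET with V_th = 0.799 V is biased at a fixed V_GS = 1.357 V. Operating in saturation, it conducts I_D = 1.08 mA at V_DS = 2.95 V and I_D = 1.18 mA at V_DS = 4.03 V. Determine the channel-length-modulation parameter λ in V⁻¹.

With V_GS fixed, I_D ∝ (1 + λ V_DS) in saturation, so I_D2/I_D1 = (1 + λ V_DS2)/(1 + λ V_DS1).
1.18/1.08 = 1.093 = (1 + 4.03 λ)/(1 + 2.95 λ).
Solving: λ (I_D1 V_DS2 − I_D2 V_DS1) = I_D2 − I_D1, so λ = (1.18 − 1.08) / (1.08 × 4.03 − 1.18 × 2.95) = 0.1 / 0.871 = 0.115 V⁻¹.

λ = 0.115 V⁻¹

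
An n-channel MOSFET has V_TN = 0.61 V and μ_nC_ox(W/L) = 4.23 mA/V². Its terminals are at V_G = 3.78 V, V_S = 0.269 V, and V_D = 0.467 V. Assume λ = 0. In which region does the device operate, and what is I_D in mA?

V_GS = V_G − V_S = 3.78 − 0.269 = 3.51 V; V_DS = V_D − V_S = 0.467 − 0.269 = 0.198 V.
V_ov = V_GS − V_TN = 3.51 − 0.61 = 2.9 V.
Since V_DS = 0.198 V < V_ov = 2.9 V, the device is in the triode region.
I_D = k_n [V_ov · V_DS − ½ V_DS²] = 4.23 × [2.9 × 0.198 − 0.5 × 0.198²] = 2.35 mA.

Triode; I_D = 2.35 mA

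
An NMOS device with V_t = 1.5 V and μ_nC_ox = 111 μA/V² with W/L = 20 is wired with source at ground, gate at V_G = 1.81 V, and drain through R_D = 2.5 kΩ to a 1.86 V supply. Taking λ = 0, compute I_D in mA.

V_GS = V_G = 1.81 V, so V_ov = 1.81 − 1.5 = 0.31 V.
k_n = μ_nC_ox · (W/L) = 2.22 mA/V².
Assume saturation: I_D = ½ k_n V_ov² = 0.5 × 2.22 × 0.31² = 0.107 mA, giving V_DS = V_DD − I_D R_D = 1.86 − 0.107 × 2.5 = 1.59 V.
V_DS = 1.59 V ≥ V_ov = 0.31 V, confirming saturation.

I_D = 0.107 mA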